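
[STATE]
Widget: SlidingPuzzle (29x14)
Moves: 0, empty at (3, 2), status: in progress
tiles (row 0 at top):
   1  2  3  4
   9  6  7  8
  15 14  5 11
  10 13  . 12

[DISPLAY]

┌────┬────┬────┬────┐        
│  1 │  2 │  3 │  4 │        
├────┼────┼────┼────┤        
│  9 │  6 │  7 │  8 │        
├────┼────┼────┼────┤        
│ 15 │ 14 │  5 │ 11 │        
├────┼────┼────┼────┤        
│ 10 │ 13 │    │ 12 │        
└────┴────┴────┴────┘        
Moves: 0                     
                             
                             
                             
                             


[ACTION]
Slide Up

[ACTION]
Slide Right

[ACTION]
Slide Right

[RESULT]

┌────┬────┬────┬────┐        
│  1 │  2 │  3 │  4 │        
├────┼────┼────┼────┤        
│  9 │  6 │  7 │  8 │        
├────┼────┼────┼────┤        
│ 15 │ 14 │  5 │ 11 │        
├────┼────┼────┼────┤        
│    │ 10 │ 13 │ 12 │        
└────┴────┴────┴────┘        
Moves: 2                     
                             
                             
                             
                             


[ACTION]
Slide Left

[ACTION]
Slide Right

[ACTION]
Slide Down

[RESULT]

┌────┬────┬────┬────┐        
│  1 │  2 │  3 │  4 │        
├────┼────┼────┼────┤        
│  9 │  6 │  7 │  8 │        
├────┼────┼────┼────┤        
│    │ 14 │  5 │ 11 │        
├────┼────┼────┼────┤        
│ 15 │ 10 │ 13 │ 12 │        
└────┴────┴────┴────┘        
Moves: 5                     
                             
                             
                             
                             


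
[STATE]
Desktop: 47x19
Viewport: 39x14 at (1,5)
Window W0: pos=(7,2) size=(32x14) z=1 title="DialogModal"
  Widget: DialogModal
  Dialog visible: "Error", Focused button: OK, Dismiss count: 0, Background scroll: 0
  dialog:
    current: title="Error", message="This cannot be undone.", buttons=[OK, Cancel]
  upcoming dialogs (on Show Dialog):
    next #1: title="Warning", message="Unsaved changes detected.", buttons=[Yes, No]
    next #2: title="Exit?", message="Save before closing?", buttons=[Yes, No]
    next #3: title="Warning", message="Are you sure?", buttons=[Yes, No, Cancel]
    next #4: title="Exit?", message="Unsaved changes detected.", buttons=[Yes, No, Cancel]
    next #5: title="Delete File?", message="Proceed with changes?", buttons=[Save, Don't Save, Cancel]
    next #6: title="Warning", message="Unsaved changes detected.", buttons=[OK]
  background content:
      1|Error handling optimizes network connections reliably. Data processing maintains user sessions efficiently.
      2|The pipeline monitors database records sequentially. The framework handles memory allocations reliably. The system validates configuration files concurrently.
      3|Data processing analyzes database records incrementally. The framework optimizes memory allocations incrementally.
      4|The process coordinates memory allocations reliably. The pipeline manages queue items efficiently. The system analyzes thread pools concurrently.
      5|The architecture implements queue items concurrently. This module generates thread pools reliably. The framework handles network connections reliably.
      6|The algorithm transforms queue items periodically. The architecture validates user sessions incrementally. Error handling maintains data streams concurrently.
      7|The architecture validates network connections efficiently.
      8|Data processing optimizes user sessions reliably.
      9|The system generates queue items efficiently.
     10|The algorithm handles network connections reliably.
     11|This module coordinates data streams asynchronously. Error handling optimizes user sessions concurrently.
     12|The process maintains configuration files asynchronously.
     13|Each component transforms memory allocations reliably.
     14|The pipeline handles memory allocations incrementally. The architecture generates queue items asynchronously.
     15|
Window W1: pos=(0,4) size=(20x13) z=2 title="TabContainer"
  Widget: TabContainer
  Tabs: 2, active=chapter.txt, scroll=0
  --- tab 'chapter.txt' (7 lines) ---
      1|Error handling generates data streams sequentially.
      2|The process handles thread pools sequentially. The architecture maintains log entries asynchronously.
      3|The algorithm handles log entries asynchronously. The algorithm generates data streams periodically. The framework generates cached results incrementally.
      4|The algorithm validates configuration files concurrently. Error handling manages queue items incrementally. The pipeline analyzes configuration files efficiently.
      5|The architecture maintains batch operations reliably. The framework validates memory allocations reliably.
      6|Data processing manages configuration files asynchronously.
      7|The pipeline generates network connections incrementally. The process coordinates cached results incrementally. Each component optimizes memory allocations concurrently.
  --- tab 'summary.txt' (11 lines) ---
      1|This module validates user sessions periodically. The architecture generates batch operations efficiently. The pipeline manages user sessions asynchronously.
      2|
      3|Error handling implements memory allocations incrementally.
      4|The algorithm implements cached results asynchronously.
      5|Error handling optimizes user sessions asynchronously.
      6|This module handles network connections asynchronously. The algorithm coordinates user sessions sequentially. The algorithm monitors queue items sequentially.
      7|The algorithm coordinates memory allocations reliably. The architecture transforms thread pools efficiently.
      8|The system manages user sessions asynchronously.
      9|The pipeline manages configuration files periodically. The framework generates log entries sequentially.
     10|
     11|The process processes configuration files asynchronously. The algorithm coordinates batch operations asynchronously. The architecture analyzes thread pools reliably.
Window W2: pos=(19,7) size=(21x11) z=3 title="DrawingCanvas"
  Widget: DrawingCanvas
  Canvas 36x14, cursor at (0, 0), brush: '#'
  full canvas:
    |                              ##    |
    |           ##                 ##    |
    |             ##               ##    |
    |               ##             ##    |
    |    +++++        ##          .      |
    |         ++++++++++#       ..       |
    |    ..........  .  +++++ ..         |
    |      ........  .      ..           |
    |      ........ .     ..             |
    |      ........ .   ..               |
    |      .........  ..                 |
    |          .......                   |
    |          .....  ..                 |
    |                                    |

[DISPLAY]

 TabContainer     ┃ng optimizes netwo┃ 
──────────────────┨ monitors database┃ 
[chapter.txt]│ sum┏━━━━━━━━━━━━━━━━━━━┓
──────────────────┃ DrawingCanvas     ┃
Error handling gen┠───────────────────┨
The process handle┃+                  ┃
The algorithm hand┃           ##      ┃
The algorithm vali┃             ##    ┃
The architecture m┃               ##  ┃
Data processing ma┃    +++++        ##┃
The pipeline gener┃         ++++++++++┃
━━━━━━━━━━━━━━━━━━┃    ..........  .  ┃
                  ┗━━━━━━━━━━━━━━━━━━━┛
                                       


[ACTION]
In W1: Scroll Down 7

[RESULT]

 TabContainer     ┃ng optimizes netwo┃ 
──────────────────┨ monitors database┃ 
[chapter.txt]│ sum┏━━━━━━━━━━━━━━━━━━━┓
──────────────────┃ DrawingCanvas     ┃
The pipeline gener┠───────────────────┨
                  ┃+                  ┃
                  ┃           ##      ┃
                  ┃             ##    ┃
                  ┃               ##  ┃
                  ┃    +++++        ##┃
                  ┃         ++++++++++┃
━━━━━━━━━━━━━━━━━━┃    ..........  .  ┃
                  ┗━━━━━━━━━━━━━━━━━━━┛
                                       


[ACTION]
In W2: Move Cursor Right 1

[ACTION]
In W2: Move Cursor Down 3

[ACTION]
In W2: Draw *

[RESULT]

 TabContainer     ┃ng optimizes netwo┃ 
──────────────────┨ monitors database┃ 
[chapter.txt]│ sum┏━━━━━━━━━━━━━━━━━━━┓
──────────────────┃ DrawingCanvas     ┃
The pipeline gener┠───────────────────┨
                  ┃                   ┃
                  ┃           ##      ┃
                  ┃             ##    ┃
                  ┃ *             ##  ┃
                  ┃    +++++        ##┃
                  ┃         ++++++++++┃
━━━━━━━━━━━━━━━━━━┃    ..........  .  ┃
                  ┗━━━━━━━━━━━━━━━━━━━┛
                                       


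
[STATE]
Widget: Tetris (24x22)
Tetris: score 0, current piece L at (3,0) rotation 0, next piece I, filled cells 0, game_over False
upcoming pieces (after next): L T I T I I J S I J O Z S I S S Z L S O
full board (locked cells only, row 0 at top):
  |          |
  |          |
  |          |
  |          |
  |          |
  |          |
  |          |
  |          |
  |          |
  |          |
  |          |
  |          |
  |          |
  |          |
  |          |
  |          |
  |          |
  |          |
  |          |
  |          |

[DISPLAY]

     ▒    │Next:        
   ▒▒▒    │████         
          │             
          │             
          │             
          │             
          │Score:       
          │0            
          │             
          │             
          │             
          │             
          │             
          │             
          │             
          │             
          │             
          │             
          │             
          │             
          │             
          │             


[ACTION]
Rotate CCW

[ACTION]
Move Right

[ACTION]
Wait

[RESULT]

          │Next:        
    ▒▒    │████         
     ▒    │             
     ▒    │             
          │             
          │             
          │Score:       
          │0            
          │             
          │             
          │             
          │             
          │             
          │             
          │             
          │             
          │             
          │             
          │             
          │             
          │             
          │             


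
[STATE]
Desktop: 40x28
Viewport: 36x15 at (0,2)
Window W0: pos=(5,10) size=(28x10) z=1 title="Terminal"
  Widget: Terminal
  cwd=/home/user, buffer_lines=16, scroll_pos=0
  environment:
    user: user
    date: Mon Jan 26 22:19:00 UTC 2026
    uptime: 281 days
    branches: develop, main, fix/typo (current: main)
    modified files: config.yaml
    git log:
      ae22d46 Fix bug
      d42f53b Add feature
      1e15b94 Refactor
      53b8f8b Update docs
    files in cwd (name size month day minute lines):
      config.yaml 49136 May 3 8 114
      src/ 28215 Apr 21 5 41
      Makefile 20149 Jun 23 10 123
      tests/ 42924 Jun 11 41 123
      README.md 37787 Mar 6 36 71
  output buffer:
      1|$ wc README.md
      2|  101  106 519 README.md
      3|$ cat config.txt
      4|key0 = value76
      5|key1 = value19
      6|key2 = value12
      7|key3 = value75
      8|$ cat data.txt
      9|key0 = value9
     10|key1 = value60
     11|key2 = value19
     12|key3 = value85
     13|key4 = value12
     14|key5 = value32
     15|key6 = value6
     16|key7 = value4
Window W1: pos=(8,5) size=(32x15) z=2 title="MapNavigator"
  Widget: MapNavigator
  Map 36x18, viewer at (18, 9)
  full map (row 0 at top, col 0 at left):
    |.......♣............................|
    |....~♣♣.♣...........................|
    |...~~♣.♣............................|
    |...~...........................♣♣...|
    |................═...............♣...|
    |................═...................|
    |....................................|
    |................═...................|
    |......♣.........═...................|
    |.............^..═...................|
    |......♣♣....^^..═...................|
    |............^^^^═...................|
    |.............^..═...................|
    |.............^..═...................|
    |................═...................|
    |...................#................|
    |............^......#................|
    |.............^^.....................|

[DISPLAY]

                                    
                                    
                                    
        ┏━━━━━━━━━━━━━━━━━━━━━━━━━━━
        ┃ MapNavigator              
        ┠───────────────────────────
        ┃.............═.............
        ┃.............═.............
     ┏━━┃...........................
     ┃ T┃.............═.............
     ┠──┃...♣.........═.............
     ┃$ ┃..........^..═.@...........
     ┃  ┃...♣♣....^^..═.............
     ┃$ ┃.........^^^^═.............
     ┃ke┃..........^..═.............


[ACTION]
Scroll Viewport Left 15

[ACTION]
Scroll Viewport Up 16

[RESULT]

                                    
                                    
                                    
                                    
                                    
        ┏━━━━━━━━━━━━━━━━━━━━━━━━━━━
        ┃ MapNavigator              
        ┠───────────────────────────
        ┃.............═.............
        ┃.............═.............
     ┏━━┃...........................
     ┃ T┃.............═.............
     ┠──┃...♣.........═.............
     ┃$ ┃..........^..═.@...........
     ┃  ┃...♣♣....^^..═.............


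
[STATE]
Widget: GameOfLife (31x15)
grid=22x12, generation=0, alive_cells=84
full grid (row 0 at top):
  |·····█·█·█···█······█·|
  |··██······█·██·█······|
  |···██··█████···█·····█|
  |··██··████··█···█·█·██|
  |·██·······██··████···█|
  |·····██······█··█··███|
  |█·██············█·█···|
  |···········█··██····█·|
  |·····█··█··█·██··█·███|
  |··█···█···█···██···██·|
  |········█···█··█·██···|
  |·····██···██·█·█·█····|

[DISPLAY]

Gen: 0                         
·····█·█·█···█······█·         
··██······█·██·█······         
···██··█████···█·····█         
··██··████··█···█·█·██         
·██·······██··████···█         
·····██······█··█··███         
█·██············█·█···         
···········█··██····█·         
·····█··█··█·██··█·███         
··█···█···█···██···██·         
········█···█··█·██···         
·····██···██·█·█·█····         
                               
                               


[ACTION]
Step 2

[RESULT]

Gen: 2                         
············█·█·······         
···█·███··············         
··█·█·█········█····██         
·█··█·██·██········███         
·█·█·█···████·██··█···         
···██····████·█···████         
······················         
··················████         
··········█·······██·█         
·······█·█·····█···██·         
······██·█·····█···█··         
······█···███·█·██·█··         
                               
                               


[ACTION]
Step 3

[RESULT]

Gen: 5                         
···██·██··············         
···██·███·············         
··█·█·█··█····█·······         
···█·█·████···██·███··         
··█···█████·····█·····         
··████···██····█··█···         
··██······██······█···         
······················         
······················         
······█·███····█······         
·····█·····█··█·█·····         
······██████··█·█·····         
                               
                               


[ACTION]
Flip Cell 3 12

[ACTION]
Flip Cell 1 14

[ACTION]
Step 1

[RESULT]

Gen: 6                         
···██·█·█·············         
··█·····█·············         
··█·······█···█···█···         
··████·····█·██████···         
··█···········█·█··█··         
·█··████·········█····         
··█······███··········         
······················         
·········█············         
·········██····█······         
·····█·····█··█·█·····         
······██████··········         
                               
                               


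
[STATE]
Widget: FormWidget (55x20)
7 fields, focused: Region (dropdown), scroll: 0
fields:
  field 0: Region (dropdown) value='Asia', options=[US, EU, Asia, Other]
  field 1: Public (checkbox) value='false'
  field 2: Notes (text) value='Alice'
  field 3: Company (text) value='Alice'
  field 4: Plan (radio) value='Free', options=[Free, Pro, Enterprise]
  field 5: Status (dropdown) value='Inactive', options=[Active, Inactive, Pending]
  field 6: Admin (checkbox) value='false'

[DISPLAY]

> Region:     [Asia                                  ▼]
  Public:     [ ]                                      
  Notes:      [Alice                                  ]
  Company:    [Alice                                  ]
  Plan:       (●) Free  ( ) Pro  ( ) Enterprise        
  Status:     [Inactive                              ▼]
  Admin:      [ ]                                      
                                                       
                                                       
                                                       
                                                       
                                                       
                                                       
                                                       
                                                       
                                                       
                                                       
                                                       
                                                       
                                                       


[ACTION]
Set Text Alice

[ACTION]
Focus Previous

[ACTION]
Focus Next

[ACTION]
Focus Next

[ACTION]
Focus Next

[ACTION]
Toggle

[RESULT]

  Region:     [Asia                                  ▼]
  Public:     [ ]                                      
> Notes:      [Alice                                  ]
  Company:    [Alice                                  ]
  Plan:       (●) Free  ( ) Pro  ( ) Enterprise        
  Status:     [Inactive                              ▼]
  Admin:      [ ]                                      
                                                       
                                                       
                                                       
                                                       
                                                       
                                                       
                                                       
                                                       
                                                       
                                                       
                                                       
                                                       
                                                       


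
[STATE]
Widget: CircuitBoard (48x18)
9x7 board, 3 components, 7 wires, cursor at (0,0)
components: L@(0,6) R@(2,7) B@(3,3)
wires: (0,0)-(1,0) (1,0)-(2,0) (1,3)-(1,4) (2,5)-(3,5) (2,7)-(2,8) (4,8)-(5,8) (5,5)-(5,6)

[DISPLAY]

   0 1 2 3 4 5 6 7 8                            
0  [.]                      L                   
    │                                           
1   ·           · ─ ·                           
    │                                           
2   ·                   ·       R ─ ·           
                        │                       
3               B       ·                       
                                                
4                                   ·           
                                    │           
5                       · ─ ·       ·           
                                                
6                                               
Cursor: (0,0)                                   
                                                
                                                
                                                


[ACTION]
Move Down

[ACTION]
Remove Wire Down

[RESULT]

   0 1 2 3 4 5 6 7 8                            
0   ·                       L                   
    │                                           
1  [.]          · ─ ·                           
                                                
2                       ·       R ─ ·           
                        │                       
3               B       ·                       
                                                
4                                   ·           
                                    │           
5                       · ─ ·       ·           
                                                
6                                               
Cursor: (1,0)                                   
                                                
                                                
                                                


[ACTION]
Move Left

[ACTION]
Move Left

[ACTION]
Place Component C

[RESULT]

   0 1 2 3 4 5 6 7 8                            
0   ·                       L                   
    │                                           
1  [C]          · ─ ·                           
                                                
2                       ·       R ─ ·           
                        │                       
3               B       ·                       
                                                
4                                   ·           
                                    │           
5                       · ─ ·       ·           
                                                
6                                               
Cursor: (1,0)                                   
                                                
                                                
                                                


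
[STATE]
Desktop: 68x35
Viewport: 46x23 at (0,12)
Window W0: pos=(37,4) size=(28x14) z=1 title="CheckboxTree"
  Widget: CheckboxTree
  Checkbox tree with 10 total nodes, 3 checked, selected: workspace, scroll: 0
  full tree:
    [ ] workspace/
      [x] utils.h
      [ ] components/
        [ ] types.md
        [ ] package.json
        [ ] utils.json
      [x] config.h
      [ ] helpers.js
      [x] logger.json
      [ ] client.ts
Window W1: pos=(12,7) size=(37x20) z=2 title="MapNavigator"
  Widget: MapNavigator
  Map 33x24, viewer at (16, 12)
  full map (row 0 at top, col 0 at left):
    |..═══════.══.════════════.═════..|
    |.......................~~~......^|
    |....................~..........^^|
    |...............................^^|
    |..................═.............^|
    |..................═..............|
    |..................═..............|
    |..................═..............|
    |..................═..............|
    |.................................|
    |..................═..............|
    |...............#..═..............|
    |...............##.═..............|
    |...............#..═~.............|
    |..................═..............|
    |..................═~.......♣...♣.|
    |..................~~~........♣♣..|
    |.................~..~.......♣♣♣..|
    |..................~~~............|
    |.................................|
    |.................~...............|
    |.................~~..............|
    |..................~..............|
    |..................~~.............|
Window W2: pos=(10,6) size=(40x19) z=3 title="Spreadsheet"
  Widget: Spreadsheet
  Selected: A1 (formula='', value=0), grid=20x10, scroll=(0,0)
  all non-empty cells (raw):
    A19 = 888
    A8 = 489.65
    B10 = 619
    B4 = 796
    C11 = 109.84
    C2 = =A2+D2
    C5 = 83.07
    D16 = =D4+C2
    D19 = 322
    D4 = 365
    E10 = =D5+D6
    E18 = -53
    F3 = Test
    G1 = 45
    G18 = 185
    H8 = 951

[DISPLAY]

          ┃  1      [0]       0       0       
          ┃  2        0       0       0       
          ┃  3        0       0       0       
          ┃  4        0     796       0     36
          ┃  5        0       0   83.07       
          ┃  6        0       0       0       
          ┃  7        0       0       0       
          ┃  8   489.65       0       0       
          ┃  9        0       0       0       
          ┃ 10        0     619       0       
          ┃ 11        0       0  109.84       
          ┃ 12        0       0       0       
          ┗━━━━━━━━━━━━━━━━━━━━━━━━━━━━━━━━━━━
            ┃ ................................
            ┗━━━━━━━━━━━━━━━━━━━━━━━━━━━━━━━━━
                                              
                                              
                                              
                                              
                                              
                                              
                                              
                                              


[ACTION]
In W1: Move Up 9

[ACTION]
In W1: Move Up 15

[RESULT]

          ┃  1      [0]       0       0       
          ┃  2        0       0       0       
          ┃  3        0       0       0       
          ┃  4        0     796       0     36
          ┃  5        0       0   83.07       
          ┃  6        0       0       0       
          ┃  7        0       0       0       
          ┃  8   489.65       0       0       
          ┃  9        0       0       0       
          ┃ 10        0     619       0       
          ┃ 11        0       0  109.84       
          ┃ 12        0       0       0       
          ┗━━━━━━━━━━━━━━━━━━━━━━━━━━━━━━━━━━━
            ┃ ..................═.............
            ┗━━━━━━━━━━━━━━━━━━━━━━━━━━━━━━━━━
                                              
                                              
                                              
                                              
                                              
                                              
                                              
                                              


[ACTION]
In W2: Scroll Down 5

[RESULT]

          ┃  6        0       0       0       
          ┃  7        0       0       0       
          ┃  8   489.65       0       0       
          ┃  9        0       0       0       
          ┃ 10        0     619       0       
          ┃ 11        0       0  109.84       
          ┃ 12        0       0       0       
          ┃ 13        0       0       0       
          ┃ 14        0       0       0       
          ┃ 15        0       0       0       
          ┃ 16        0       0       0     36
          ┃ 17        0       0       0       
          ┗━━━━━━━━━━━━━━━━━━━━━━━━━━━━━━━━━━━
            ┃ ..................═.............
            ┗━━━━━━━━━━━━━━━━━━━━━━━━━━━━━━━━━
                                              
                                              
                                              
                                              
                                              
                                              
                                              
                                              


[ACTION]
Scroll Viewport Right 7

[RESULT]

   ┃  6        0       0       0       0  ┃ls.
   ┃  7        0       0       0       0  ┃g.h
   ┃  8   489.65       0       0       0  ┃rs.
   ┃  9        0       0       0       0  ┃r.j
   ┃ 10        0     619       0       0  ┃t.t
   ┃ 11        0       0  109.84       0  ┃━━━
   ┃ 12        0       0       0       0  ┃   
   ┃ 13        0       0       0       0  ┃   
   ┃ 14        0       0       0       0  ┃   
   ┃ 15        0       0       0       0  ┃   
   ┃ 16        0       0       0     365  ┃   
   ┃ 17        0       0       0       0  ┃   
   ┗━━━━━━━━━━━━━━━━━━━━━━━━━━━━━━━━━━━━━━┛   
     ┃ ..................═.............. ┃    
     ┗━━━━━━━━━━━━━━━━━━━━━━━━━━━━━━━━━━━┛    
                                              
                                              
                                              
                                              
                                              
                                              
                                              
                                              


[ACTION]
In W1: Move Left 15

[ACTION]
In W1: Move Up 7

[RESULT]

   ┃  6        0       0       0       0  ┃ls.
   ┃  7        0       0       0       0  ┃g.h
   ┃  8   489.65       0       0       0  ┃rs.
   ┃  9        0       0       0       0  ┃r.j
   ┃ 10        0     619       0       0  ┃t.t
   ┃ 11        0       0  109.84       0  ┃━━━
   ┃ 12        0       0       0       0  ┃   
   ┃ 13        0       0       0       0  ┃   
   ┃ 14        0       0       0       0  ┃   
   ┃ 15        0       0       0       0  ┃   
   ┃ 16        0       0       0     365  ┃   
   ┃ 17        0       0       0       0  ┃   
   ┗━━━━━━━━━━━━━━━━━━━━━━━━━━━━━━━━━━━━━━┛   
     ┃                ..................═┃    
     ┗━━━━━━━━━━━━━━━━━━━━━━━━━━━━━━━━━━━┛    
                                              
                                              
                                              
                                              
                                              
                                              
                                              
                                              


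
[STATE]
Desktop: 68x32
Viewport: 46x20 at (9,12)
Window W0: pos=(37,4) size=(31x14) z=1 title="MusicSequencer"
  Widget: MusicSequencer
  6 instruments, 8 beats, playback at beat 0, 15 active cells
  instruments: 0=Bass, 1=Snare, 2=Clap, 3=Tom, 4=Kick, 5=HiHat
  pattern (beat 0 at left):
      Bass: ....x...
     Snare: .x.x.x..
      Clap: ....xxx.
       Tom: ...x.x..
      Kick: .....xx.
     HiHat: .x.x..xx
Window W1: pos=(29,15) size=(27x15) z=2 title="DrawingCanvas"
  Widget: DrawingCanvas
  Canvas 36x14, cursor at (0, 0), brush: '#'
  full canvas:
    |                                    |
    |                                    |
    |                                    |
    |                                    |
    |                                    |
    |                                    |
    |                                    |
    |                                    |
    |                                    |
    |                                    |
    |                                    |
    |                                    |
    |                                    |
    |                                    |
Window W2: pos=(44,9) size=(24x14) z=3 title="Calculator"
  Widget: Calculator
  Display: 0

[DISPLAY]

                            ┃  Kick┃          
                            ┃ HiHat┃┌───┬───┬─
                            ┃      ┃│ 7 │ 8 │ 
                    ┏━━━━━━━━━━━━━━┃├───┼───┼─
                    ┃ DrawingCanvas┃│ 4 │ 5 │ 
                    ┠──────────────┃├───┼───┼─
                    ┃+             ┃│ 1 │ 2 │ 
                    ┃              ┃├───┼───┼─
                    ┃              ┃│ 0 │ . │ 
                    ┃              ┃└───┴───┴─
                    ┃              ┗━━━━━━━━━━
                    ┃                         
                    ┃                         
                    ┃                         
                    ┃                         
                    ┃                         
                    ┃                         
                    ┗━━━━━━━━━━━━━━━━━━━━━━━━━
                                              
                                              


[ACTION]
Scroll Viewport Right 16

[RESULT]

               ┃  Kick┃                     0┃
               ┃ HiHat┃┌───┬───┬───┬───┐     ┃
               ┃      ┃│ 7 │ 8 │ 9 │ ÷ │     ┃
       ┏━━━━━━━━━━━━━━┃├───┼───┼───┼───┤     ┃
       ┃ DrawingCanvas┃│ 4 │ 5 │ 6 │ × │     ┃
       ┠──────────────┃├───┼───┼───┼───┤     ┃
       ┃+             ┃│ 1 │ 2 │ 3 │ - │     ┃
       ┃              ┃├───┼───┼───┼───┤     ┃
       ┃              ┃│ 0 │ . │ = │ + │     ┃
       ┃              ┃└───┴───┴───┴───┘     ┃
       ┃              ┗━━━━━━━━━━━━━━━━━━━━━━┛
       ┃                         ┃            
       ┃                         ┃            
       ┃                         ┃            
       ┃                         ┃            
       ┃                         ┃            
       ┃                         ┃            
       ┗━━━━━━━━━━━━━━━━━━━━━━━━━┛            
                                              
                                              


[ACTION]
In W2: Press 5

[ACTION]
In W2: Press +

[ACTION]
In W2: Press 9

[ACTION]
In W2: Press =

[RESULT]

               ┃  Kick┃                    14┃
               ┃ HiHat┃┌───┬───┬───┬───┐     ┃
               ┃      ┃│ 7 │ 8 │ 9 │ ÷ │     ┃
       ┏━━━━━━━━━━━━━━┃├───┼───┼───┼───┤     ┃
       ┃ DrawingCanvas┃│ 4 │ 5 │ 6 │ × │     ┃
       ┠──────────────┃├───┼───┼───┼───┤     ┃
       ┃+             ┃│ 1 │ 2 │ 3 │ - │     ┃
       ┃              ┃├───┼───┼───┼───┤     ┃
       ┃              ┃│ 0 │ . │ = │ + │     ┃
       ┃              ┃└───┴───┴───┴───┘     ┃
       ┃              ┗━━━━━━━━━━━━━━━━━━━━━━┛
       ┃                         ┃            
       ┃                         ┃            
       ┃                         ┃            
       ┃                         ┃            
       ┃                         ┃            
       ┃                         ┃            
       ┗━━━━━━━━━━━━━━━━━━━━━━━━━┛            
                                              
                                              


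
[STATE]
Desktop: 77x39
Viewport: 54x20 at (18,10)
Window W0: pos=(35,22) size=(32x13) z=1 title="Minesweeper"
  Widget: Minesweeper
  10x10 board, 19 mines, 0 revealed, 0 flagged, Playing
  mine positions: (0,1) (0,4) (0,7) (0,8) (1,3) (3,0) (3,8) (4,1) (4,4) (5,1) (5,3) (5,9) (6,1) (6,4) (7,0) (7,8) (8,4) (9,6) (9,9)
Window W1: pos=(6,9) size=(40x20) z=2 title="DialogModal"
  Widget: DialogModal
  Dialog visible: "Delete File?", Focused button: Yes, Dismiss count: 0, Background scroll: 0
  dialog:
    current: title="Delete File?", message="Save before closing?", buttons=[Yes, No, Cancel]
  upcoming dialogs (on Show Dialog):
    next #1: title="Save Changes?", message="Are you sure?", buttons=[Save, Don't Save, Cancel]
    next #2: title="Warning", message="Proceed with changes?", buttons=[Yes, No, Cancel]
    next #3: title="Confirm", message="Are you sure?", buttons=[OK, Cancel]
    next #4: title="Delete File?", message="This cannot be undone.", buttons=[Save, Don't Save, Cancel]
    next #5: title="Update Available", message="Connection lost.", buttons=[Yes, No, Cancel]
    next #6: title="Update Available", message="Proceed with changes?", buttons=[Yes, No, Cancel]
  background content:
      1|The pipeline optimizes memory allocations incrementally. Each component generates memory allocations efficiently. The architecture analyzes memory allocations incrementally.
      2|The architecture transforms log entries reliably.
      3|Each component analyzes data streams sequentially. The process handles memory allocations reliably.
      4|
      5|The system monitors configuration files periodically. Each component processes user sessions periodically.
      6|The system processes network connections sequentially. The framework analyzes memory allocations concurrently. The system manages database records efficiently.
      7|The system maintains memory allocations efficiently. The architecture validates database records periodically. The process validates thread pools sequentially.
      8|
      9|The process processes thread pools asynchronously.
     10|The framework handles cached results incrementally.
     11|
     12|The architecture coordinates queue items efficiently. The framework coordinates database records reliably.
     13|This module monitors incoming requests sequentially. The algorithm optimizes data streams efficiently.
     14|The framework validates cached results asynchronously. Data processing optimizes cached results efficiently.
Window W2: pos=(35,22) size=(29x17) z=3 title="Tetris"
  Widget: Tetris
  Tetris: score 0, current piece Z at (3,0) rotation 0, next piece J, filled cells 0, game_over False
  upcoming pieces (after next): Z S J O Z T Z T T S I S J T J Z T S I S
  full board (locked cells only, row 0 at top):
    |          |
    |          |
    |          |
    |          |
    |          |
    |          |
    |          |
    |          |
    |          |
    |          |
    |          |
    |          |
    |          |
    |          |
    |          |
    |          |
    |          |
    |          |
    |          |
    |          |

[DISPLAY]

l                          ┃                          
───────────────────────────┨                          
e optimizes memory allocati┃                          
cture transforms log entrie┃                          
ent analyzes data streams s┃                          
                           ┃                          
monitors configuration file┃                          
───────────────────┐nnectio┃                          
  Delete File?     │ocation┃                          
ve before closing? │       ┃                          
es]  No   Cancel   │ols asy┃                          
───────────────────┘sults i┃                          
                 ┏━━━━━━━━━━━━━━━━━━━━━━━━━━━┓━━┓     
cture coordinates┃ Tetris                    ┃  ┃     
 monitors incomin┠───────────────────────────┨──┨     
rk validates cach┃          │Next:           ┃  ┃     
                 ┃          │█               ┃  ┃     
                 ┃          │███             ┃  ┃     
━━━━━━━━━━━━━━━━━┃          │                ┃  ┃     
                 ┃          │                ┃  ┃     


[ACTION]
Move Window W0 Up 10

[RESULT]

l                          ┃                          
───────────────────────────┨                          
e optimizes memory allocati┃━━━━━━━━━━━━━━━━━━━━┓     
cture transforms log entrie┃er                  ┃     
ent analyzes data streams s┃────────────────────┨     
                           ┃                    ┃     
monitors configuration file┃                    ┃     
───────────────────┐nnectio┃                    ┃     
  Delete File?     │ocation┃                    ┃     
ve before closing? │       ┃                    ┃     
es]  No   Cancel   │ols asy┃                    ┃     
───────────────────┘sults i┃                    ┃     
                 ┏━━━━━━━━━━━━━━━━━━━━━━━━━━━┓  ┃     
cture coordinates┃ Tetris                    ┃  ┃     
 monitors incomin┠───────────────────────────┨━━┛     
rk validates cach┃          │Next:           ┃        
                 ┃          │█               ┃        
                 ┃          │███             ┃        
━━━━━━━━━━━━━━━━━┃          │                ┃        
                 ┃          │                ┃        


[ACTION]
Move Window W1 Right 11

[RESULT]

 DialogModal                          ┃               
──────────────────────────────────────┨               
The pipeline optimizes memory allocati┃━━━━━━━━━┓     
The architecture transforms log entrie┃         ┃     
Each component analyzes data streams s┃─────────┨     
                                      ┃         ┃     
The system monitors configuration file┃         ┃     
The sys┌──────────────────────┐nnectio┃         ┃     
The sys│     Delete File?     │ocation┃         ┃     
       │ Save before closing? │       ┃         ┃     
The pro│ [Yes]  No   Cancel   │ols asy┃         ┃     
The fra└──────────────────────┘sults i┃         ┃     
                 ┏━━━━━━━━━━━━━━━━━━━━━━━━━━━┓  ┃     
The architecture ┃ Tetris                    ┃  ┃     
This module monit┠───────────────────────────┨━━┛     
The framework val┃          │Next:           ┃        
                 ┃          │█               ┃        
                 ┃          │███             ┃        
━━━━━━━━━━━━━━━━━┃          │                ┃        
                 ┃          │                ┃        


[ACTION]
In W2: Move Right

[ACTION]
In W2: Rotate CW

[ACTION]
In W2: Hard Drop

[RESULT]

 DialogModal                          ┃               
──────────────────────────────────────┨               
The pipeline optimizes memory allocati┃━━━━━━━━━┓     
The architecture transforms log entrie┃         ┃     
Each component analyzes data streams s┃─────────┨     
                                      ┃         ┃     
The system monitors configuration file┃         ┃     
The sys┌──────────────────────┐nnectio┃         ┃     
The sys│     Delete File?     │ocation┃         ┃     
       │ Save before closing? │       ┃         ┃     
The pro│ [Yes]  No   Cancel   │ols asy┃         ┃     
The fra└──────────────────────┘sults i┃         ┃     
                 ┏━━━━━━━━━━━━━━━━━━━━━━━━━━━┓  ┃     
The architecture ┃ Tetris                    ┃  ┃     
This module monit┠───────────────────────────┨━━┛     
The framework val┃          │Next:           ┃        
                 ┃          │▓▓              ┃        
                 ┃          │ ▓▓             ┃        
━━━━━━━━━━━━━━━━━┃          │                ┃        
                 ┃          │                ┃        
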